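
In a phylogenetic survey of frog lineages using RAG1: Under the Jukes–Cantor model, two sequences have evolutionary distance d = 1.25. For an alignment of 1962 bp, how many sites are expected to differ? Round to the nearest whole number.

Invert JC69: p = (3/4)(1 − e^(−4d/3)) = 0.75 × (1 − e^(-1.666667)) = 0.75 × (1 − 0.188876) = 0.608343.
Expected differing sites = pL ≈ 0.608343 × 1962 = 1193.568966 ≈ 1194.

1194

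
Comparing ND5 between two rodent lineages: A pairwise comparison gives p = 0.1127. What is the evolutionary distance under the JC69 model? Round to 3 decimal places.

d = −(3/4) ln(1 − 4p/3) = −0.75 ln(1 − 0.150267) = −0.75 ln(0.849733)
  = −0.75 × (-0.162833) = 0.122125 substitutions/site.

0.122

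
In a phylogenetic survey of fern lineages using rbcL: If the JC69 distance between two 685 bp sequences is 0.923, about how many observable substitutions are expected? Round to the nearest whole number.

Invert JC69: p = (3/4)(1 − e^(−4d/3)) = 0.75 × (1 − e^(-1.230667)) = 0.75 × (1 − 0.292098) = 0.530927.
Expected differing sites = pL ≈ 0.530927 × 685 = 363.684995 ≈ 364.

364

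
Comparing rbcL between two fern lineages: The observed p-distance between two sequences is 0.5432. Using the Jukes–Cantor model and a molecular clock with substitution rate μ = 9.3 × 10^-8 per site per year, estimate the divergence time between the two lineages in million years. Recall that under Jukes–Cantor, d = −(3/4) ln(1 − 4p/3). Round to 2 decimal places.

d = −(3/4) ln(1 − 4p/3) = −0.75 ln(1 − 0.724267) = −0.75 ln(0.275733)
  = −0.75 × (-1.288322) = 0.966242 substitutions/site.
Under a molecular clock d = 2μt, so t = d/(2μ) = 0.966242 / (2 × 9.3 × 10^-8) = 5.19 million years.

5.19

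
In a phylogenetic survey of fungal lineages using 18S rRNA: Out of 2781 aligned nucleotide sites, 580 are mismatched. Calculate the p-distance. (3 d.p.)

0.209

p = 580/2781 = 0.208558… ≈ 0.209 (to 3 d.p.).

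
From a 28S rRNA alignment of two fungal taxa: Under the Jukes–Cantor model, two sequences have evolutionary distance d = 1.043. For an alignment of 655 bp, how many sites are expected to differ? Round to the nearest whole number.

369

Invert JC69: p = (3/4)(1 − e^(−4d/3)) = 0.75 × (1 − e^(-1.390667)) = 0.75 × (1 − 0.248909) = 0.563318.
Expected differing sites = pL ≈ 0.563318 × 655 = 368.97329 ≈ 369.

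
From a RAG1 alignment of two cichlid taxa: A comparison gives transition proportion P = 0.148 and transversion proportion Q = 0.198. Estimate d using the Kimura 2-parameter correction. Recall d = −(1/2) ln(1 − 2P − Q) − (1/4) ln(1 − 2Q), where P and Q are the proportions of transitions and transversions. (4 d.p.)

0.4667

Under the Kimura two-parameter model, d = −½ ln(1 − 2P − Q) − ¼ ln(1 − 2Q).
1 − 2P − Q = 0.506, giving −½ ln(0.506) = 0.340609.
1 − 2Q = 0.604, giving −¼ ln(0.604) = 0.126045.
d = 0.340609 + 0.126045 = 0.466654.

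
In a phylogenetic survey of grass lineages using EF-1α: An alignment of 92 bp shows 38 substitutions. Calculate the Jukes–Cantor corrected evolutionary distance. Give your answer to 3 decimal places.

0.600

p = 38/92 ≈ 0.413043.
d = −(3/4) ln(1 − 4p/3) = −0.75 ln(1 − 0.550724) = −0.75 ln(0.449276)
  = −0.75 × (-0.800118) = 0.600089 substitutions/site.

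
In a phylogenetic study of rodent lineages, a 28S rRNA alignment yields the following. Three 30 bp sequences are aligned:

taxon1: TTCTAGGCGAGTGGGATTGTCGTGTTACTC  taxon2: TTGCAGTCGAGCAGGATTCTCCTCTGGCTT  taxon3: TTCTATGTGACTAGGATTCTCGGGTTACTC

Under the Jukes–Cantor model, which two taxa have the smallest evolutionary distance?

taxon1–taxon2: 11/30 differ, p = 0.367, d = 0.503.
taxon1–taxon3: 6/30 differ, p = 0.200, d = 0.233.
taxon2–taxon3: 13/30 differ, p = 0.433, d = 0.647.
The smallest distance is between taxon1 and taxon3.

taxon1 and taxon3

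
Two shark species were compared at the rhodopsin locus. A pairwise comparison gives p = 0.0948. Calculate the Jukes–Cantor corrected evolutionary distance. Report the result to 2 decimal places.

0.10

d = −(3/4) ln(1 − 4p/3) = −0.75 ln(1 − 0.1264) = −0.75 ln(0.8736)
  = −0.75 × (-0.135133) = 0.101350 substitutions/site.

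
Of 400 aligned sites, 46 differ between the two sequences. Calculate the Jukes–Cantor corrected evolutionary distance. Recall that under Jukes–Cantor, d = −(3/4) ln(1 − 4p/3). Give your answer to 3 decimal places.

p = 46/400 = 0.115.
d = −(3/4) ln(1 − 4p/3) = −0.75 ln(1 − 0.153333) = −0.75 ln(0.846667)
  = −0.75 × (-0.166448) = 0.124836 substitutions/site.

0.125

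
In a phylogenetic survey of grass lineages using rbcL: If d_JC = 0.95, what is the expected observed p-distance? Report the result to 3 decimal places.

0.539

p = (3/4)(1 − e^(−4d/3)) = 0.75 × (1 − e^(-1.266667)) = 0.75 × (1 − 0.281769) = 0.538673.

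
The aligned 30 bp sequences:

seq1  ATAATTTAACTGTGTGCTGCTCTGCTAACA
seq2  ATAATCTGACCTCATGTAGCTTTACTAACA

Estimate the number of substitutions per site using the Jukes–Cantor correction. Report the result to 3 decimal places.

The sequences differ at 10 of 30 sites (6, 8, 11, 12, 13, 14, 17, 18, 22, 24), so p = 10/30 ≈ 0.333333.
d = −(3/4) ln(1 − 4p/3) = −0.75 ln(1 − 0.444444) = −0.75 ln(0.555556)
  = −0.75 × (-0.587786) = 0.440840 substitutions/site.

0.441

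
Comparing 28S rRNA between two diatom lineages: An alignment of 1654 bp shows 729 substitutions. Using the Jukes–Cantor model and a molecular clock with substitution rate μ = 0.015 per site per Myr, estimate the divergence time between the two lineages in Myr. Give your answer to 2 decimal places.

22.15

p = 729/1654 ≈ 0.44075.
d = −(3/4) ln(1 − 4p/3) = −0.75 ln(1 − 0.587667) = −0.75 ln(0.412333)
  = −0.75 × (-0.885924) = 0.664443 substitutions/site.
Under a molecular clock d = 2μt, so t = d/(2μ) = 0.664443 / (2 × 0.015) = 22.15 Myr.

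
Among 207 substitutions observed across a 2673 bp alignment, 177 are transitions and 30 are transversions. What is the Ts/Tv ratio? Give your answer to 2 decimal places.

5.90

R = 177/30 = 5.90.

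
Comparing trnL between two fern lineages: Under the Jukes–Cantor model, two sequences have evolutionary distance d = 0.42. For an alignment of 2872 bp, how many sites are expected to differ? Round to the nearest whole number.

924

Invert JC69: p = (3/4)(1 − e^(−4d/3)) = 0.75 × (1 − e^(-0.56)) = 0.75 × (1 − 0.571209) = 0.321593.
Expected differing sites = pL ≈ 0.321593 × 2872 = 923.615096 ≈ 924.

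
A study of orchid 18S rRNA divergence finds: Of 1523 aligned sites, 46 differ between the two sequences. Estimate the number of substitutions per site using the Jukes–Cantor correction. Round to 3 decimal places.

p = 46/1523 ≈ 0.030204.
d = −(3/4) ln(1 − 4p/3) = −0.75 ln(1 − 0.040272) = −0.75 ln(0.959728)
  = −0.75 × (-0.041105) = 0.030829 substitutions/site.

0.031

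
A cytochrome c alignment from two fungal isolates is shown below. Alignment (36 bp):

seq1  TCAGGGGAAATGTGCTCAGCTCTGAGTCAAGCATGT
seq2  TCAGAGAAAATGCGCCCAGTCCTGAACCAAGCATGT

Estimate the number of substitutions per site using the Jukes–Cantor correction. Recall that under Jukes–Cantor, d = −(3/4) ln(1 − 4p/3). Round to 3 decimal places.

0.264

The sequences differ at 8 of 36 sites (5, 7, 13, 16, 20, 21, 26, 27), so p = 8/36 ≈ 0.222222.
d = −(3/4) ln(1 − 4p/3) = −0.75 ln(1 − 0.296296) = −0.75 ln(0.703704)
  = −0.75 × (-0.351397) = 0.263548 substitutions/site.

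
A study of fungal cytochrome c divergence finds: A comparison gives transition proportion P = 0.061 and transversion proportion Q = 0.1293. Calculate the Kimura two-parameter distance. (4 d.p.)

Under the Kimura two-parameter model, d = −½ ln(1 − 2P − Q) − ¼ ln(1 − 2Q).
1 − 2P − Q = 0.7487, giving −½ ln(0.7487) = 0.144708.
1 − 2Q = 0.7414, giving −¼ ln(0.7414) = 0.074804.
d = 0.144708 + 0.074804 = 0.219512.

0.2195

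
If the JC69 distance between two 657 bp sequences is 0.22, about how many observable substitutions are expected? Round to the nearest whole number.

Invert JC69: p = (3/4)(1 − e^(−4d/3)) = 0.75 × (1 − e^(-0.293333)) = 0.75 × (1 − 0.745774) = 0.190670.
Expected differing sites = pL ≈ 0.190670 × 657 = 125.27019 ≈ 125.

125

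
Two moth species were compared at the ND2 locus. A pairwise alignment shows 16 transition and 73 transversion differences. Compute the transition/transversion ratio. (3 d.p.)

R = 16/73 = 0.219178… ≈ 0.219 (to 3 d.p.).

0.219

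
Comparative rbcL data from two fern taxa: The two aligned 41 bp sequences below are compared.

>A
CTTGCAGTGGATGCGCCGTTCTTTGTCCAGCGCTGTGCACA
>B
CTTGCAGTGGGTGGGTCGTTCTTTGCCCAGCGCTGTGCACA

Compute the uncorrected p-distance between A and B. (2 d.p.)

0.10

The sequences differ at 4 of 41 positions (sites 11, 14, 16, 26).
p = 4/41 = 0.097560… ≈ 0.10 (to 2 d.p.).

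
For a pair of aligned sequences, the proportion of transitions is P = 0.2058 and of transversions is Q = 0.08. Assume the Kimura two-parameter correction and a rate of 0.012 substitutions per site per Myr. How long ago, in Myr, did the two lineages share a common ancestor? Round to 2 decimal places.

Under the Kimura two-parameter model, d = −½ ln(1 − 2P − Q) − ¼ ln(1 − 2Q).
1 − 2P − Q = 0.5084, giving −½ ln(0.5084) = 0.338243.
1 − 2Q = 0.84, giving −¼ ln(0.84) = 0.043588.
d = 0.338243 + 0.043588 = 0.381831.
Under a molecular clock d = 2μt, so t = d/(2μ) = 0.381831 / (2 × 0.012) = 15.91 Myr.

15.91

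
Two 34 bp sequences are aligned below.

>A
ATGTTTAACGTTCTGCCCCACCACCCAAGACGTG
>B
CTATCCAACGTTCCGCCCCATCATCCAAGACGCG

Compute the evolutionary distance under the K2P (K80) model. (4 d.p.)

Of 34 sites, 7 differences are transitions and 1 are transversions, so P = 7/34 ≈ 0.205882 and Q = 1/34 ≈ 0.029412.
Under the Kimura two-parameter model, d = −½ ln(1 − 2P − Q) − ¼ ln(1 − 2Q).
1 − 2P − Q = 0.558824, giving −½ ln(0.558824) = 0.290960.
1 − 2Q = 0.941176, giving −¼ ln(0.941176) = 0.015156.
d = 0.290960 + 0.015156 = 0.306116.

0.3061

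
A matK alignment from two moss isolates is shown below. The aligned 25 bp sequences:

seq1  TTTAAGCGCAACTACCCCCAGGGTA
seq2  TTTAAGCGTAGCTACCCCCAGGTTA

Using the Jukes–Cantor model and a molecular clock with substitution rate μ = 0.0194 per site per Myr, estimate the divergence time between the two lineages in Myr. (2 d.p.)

The sequences differ at 3 of 25 sites (9, 11, 23), so p = 3/25 = 0.12.
d = −(3/4) ln(1 − 4p/3) = −0.75 ln(1 − 0.16) = −0.75 ln(0.84)
  = −0.75 × (-0.174353) = 0.130765 substitutions/site.
Under a molecular clock d = 2μt, so t = d/(2μ) = 0.130765 / (2 × 0.0194) = 3.37 Myr.

3.37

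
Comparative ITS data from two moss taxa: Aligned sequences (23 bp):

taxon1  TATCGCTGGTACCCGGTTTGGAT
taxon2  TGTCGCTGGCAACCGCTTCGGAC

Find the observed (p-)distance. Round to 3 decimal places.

0.261

The sequences differ at 6 of 23 positions (sites 2, 10, 12, 16, 19, 23).
p = 6/23 = 0.260869… ≈ 0.261 (to 3 d.p.).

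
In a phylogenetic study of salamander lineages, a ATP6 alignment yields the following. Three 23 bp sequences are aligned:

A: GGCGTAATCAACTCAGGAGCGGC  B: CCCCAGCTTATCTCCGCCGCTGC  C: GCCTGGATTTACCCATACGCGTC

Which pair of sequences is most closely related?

A and C

A–B: 12/23 differ, p = 0.522, d = 0.892.
A–C: 11/23 differ, p = 0.478, d = 0.761.
B–C: 12/23 differ, p = 0.522, d = 0.892.
The smallest distance is between A and C.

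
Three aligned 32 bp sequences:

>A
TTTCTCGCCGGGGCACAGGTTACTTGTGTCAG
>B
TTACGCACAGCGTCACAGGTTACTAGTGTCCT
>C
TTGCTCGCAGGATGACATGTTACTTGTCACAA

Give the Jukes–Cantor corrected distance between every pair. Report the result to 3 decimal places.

d(A,B) = 0.353, d(A,C) = 0.353, d(B,C) = 0.520

A–B: 9/32 sites differ → p = 0.28125, d = −0.75 ln(1 − 0.375) = 0.352503 ≈ 0.353.
A–C: 9/32 sites differ → p = 0.28125, d = −0.75 ln(1 − 0.375) = 0.352503 ≈ 0.353.
B–C: 12/32 sites differ → p = 0.375, d = −0.75 ln(1 − 0.5) = 0.519860 ≈ 0.520.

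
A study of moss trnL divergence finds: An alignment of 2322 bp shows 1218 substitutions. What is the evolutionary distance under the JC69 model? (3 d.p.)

0.901

p = 1218/2322 ≈ 0.524548.
d = −(3/4) ln(1 − 4p/3) = −0.75 ln(1 − 0.699397) = −0.75 ln(0.300603)
  = −0.75 × (-1.201965) = 0.901474 substitutions/site.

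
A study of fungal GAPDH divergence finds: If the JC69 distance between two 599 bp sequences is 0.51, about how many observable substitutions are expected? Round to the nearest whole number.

222

Invert JC69: p = (3/4)(1 − e^(−4d/3)) = 0.75 × (1 − e^(-0.68)) = 0.75 × (1 − 0.506617) = 0.370037.
Expected differing sites = pL ≈ 0.370037 × 599 = 221.652163 ≈ 222.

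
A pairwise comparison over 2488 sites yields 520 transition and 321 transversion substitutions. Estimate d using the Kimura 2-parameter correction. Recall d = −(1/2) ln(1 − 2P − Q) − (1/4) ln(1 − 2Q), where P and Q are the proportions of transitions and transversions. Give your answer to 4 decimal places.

0.4706

P = 520/2488 ≈ 0.209003 and Q = 321/2488 ≈ 0.129019.
Under the Kimura two-parameter model, d = −½ ln(1 − 2P − Q) − ¼ ln(1 − 2Q).
1 − 2P − Q = 0.452975, giving −½ ln(0.452975) = 0.395959.
1 − 2Q = 0.741962, giving −¼ ln(0.741962) = 0.074614.
d = 0.395959 + 0.074614 = 0.470573.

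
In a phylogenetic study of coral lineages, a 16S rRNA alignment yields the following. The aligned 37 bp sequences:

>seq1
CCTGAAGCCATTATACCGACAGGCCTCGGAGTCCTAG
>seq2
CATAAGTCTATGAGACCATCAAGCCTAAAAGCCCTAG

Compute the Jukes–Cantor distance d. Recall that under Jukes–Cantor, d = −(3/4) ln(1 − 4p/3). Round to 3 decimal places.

The sequences differ at 14 of 37 sites, so p = 14/37 ≈ 0.378378.
d = −(3/4) ln(1 − 4p/3) = −0.75 ln(1 − 0.504504) = −0.75 ln(0.495496)
  = −0.75 × (-0.702196) = 0.526647 substitutions/site.

0.527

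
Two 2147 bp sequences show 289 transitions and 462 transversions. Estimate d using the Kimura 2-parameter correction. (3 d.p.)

P = 289/2147 ≈ 0.134606 and Q = 462/2147 ≈ 0.215184.
Under the Kimura two-parameter model, d = −½ ln(1 − 2P − Q) − ¼ ln(1 − 2Q).
1 − 2P − Q = 0.515604, giving −½ ln(0.515604) = 0.331208.
1 − 2Q = 0.569632, giving −¼ ln(0.569632) = 0.140691.
d = 0.331208 + 0.140691 = 0.471899.

0.472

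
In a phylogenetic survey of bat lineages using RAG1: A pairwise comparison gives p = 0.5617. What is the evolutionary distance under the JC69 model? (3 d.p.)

d = −(3/4) ln(1 − 4p/3) = −0.75 ln(1 − 0.748933) = −0.75 ln(0.251067)
  = −0.75 × (-1.382035) = 1.036526 substitutions/site.

1.037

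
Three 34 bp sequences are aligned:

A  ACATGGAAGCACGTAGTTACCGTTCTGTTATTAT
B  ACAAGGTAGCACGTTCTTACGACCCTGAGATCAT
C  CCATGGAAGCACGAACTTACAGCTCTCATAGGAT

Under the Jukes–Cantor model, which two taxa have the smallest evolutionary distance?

A–B: 11/34 differ, p = 0.324, d = 0.423.
A–C: 9/34 differ, p = 0.265, d = 0.326.
B–C: 12/34 differ, p = 0.353, d = 0.477.
The smallest distance is between A and C.

A and C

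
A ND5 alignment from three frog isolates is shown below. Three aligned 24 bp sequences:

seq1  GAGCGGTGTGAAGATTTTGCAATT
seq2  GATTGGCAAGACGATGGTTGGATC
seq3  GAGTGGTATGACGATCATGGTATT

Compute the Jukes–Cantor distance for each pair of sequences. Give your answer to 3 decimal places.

seq1–seq2: 12/24 sites differ → p = 0.5, d = −0.75 ln(1 − 0.666667) = 0.823960 ≈ 0.824.
seq1–seq3: 7/24 sites differ → p ≈ 0.291667, d = −0.75 ln(1 − 0.388889) = 0.369358 ≈ 0.369.
seq2–seq3: 8/24 sites differ → p ≈ 0.333333, d = −0.75 ln(1 − 0.444444) = 0.440839 ≈ 0.441.

d(seq1,seq2) = 0.824, d(seq1,seq3) = 0.369, d(seq2,seq3) = 0.441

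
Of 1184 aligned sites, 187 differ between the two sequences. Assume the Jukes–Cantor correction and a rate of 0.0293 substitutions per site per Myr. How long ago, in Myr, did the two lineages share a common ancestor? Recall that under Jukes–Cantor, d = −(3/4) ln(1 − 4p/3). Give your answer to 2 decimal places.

3.03

p = 187/1184 ≈ 0.157939.
d = −(3/4) ln(1 − 4p/3) = −0.75 ln(1 − 0.210585) = −0.75 ln(0.789415)
  = −0.75 × (-0.236463) = 0.177347 substitutions/site.
Under a molecular clock d = 2μt, so t = d/(2μ) = 0.177347 / (2 × 0.0293) = 3.03 Myr.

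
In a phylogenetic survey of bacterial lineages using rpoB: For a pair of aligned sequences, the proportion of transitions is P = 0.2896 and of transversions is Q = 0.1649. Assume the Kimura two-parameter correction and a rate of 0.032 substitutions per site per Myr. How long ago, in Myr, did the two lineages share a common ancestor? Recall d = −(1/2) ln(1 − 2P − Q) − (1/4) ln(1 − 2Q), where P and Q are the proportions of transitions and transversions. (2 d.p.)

Under the Kimura two-parameter model, d = −½ ln(1 − 2P − Q) − ¼ ln(1 − 2Q).
1 − 2P − Q = 0.2559, giving −½ ln(0.2559) = 0.681484.
1 − 2Q = 0.6702, giving −¼ ln(0.6702) = 0.100045.
d = 0.681484 + 0.100045 = 0.781529.
Under a molecular clock d = 2μt, so t = d/(2μ) = 0.781529 / (2 × 0.032) = 12.21 Myr.

12.21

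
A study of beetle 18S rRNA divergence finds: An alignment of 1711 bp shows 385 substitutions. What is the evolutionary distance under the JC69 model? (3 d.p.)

p = 385/1711 ≈ 0.225015.
d = −(3/4) ln(1 − 4p/3) = −0.75 ln(1 − 0.30002) = −0.75 ln(0.69998)
  = −0.75 × (-0.356704) = 0.267528 substitutions/site.

0.268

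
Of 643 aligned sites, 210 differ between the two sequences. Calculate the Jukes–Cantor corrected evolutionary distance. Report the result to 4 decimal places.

p = 210/643 ≈ 0.326594.
d = −(3/4) ln(1 − 4p/3) = −0.75 ln(1 − 0.435459) = −0.75 ln(0.564541)
  = −0.75 × (-0.571742) = 0.428807 substitutions/site.

0.4288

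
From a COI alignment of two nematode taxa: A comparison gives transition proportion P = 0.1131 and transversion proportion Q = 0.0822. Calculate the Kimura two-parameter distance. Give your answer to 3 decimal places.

Under the Kimura two-parameter model, d = −½ ln(1 − 2P − Q) − ¼ ln(1 − 2Q).
1 − 2P − Q = 0.6916, giving −½ ln(0.6916) = 0.184374.
1 − 2Q = 0.8356, giving −¼ ln(0.8356) = 0.044901.
d = 0.184374 + 0.044901 = 0.229275.

0.229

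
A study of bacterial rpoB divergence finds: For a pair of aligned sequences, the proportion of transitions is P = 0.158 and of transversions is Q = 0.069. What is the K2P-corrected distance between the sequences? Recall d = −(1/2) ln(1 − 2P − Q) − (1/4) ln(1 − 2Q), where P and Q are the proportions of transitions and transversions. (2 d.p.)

Under the Kimura two-parameter model, d = −½ ln(1 − 2P − Q) − ¼ ln(1 − 2Q).
1 − 2P − Q = 0.615, giving −½ ln(0.615) = 0.243067.
1 − 2Q = 0.862, giving −¼ ln(0.862) = 0.037125.
d = 0.243067 + 0.037125 = 0.280192.

0.28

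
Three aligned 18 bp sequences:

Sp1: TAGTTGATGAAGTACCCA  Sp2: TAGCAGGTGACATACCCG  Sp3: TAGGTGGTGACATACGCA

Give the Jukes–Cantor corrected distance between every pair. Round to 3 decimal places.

d(Sp1,Sp2) = 0.441, d(Sp1,Sp3) = 0.347, d(Sp2,Sp3) = 0.264

Sp1–Sp2: 6/18 sites differ → p ≈ 0.333333, d = −0.75 ln(1 − 0.444444) = 0.440839 ≈ 0.441.
Sp1–Sp3: 5/18 sites differ → p ≈ 0.277778, d = −0.75 ln(1 − 0.370371) = 0.346968 ≈ 0.347.
Sp2–Sp3: 4/18 sites differ → p ≈ 0.222222, d = −0.75 ln(1 − 0.296296) = 0.263548 ≈ 0.264.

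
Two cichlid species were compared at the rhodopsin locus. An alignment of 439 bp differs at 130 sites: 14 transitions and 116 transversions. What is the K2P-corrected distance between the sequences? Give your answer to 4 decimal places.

P = 14/439 ≈ 0.031891 and Q = 116/439 ≈ 0.264237.
Under the Kimura two-parameter model, d = −½ ln(1 − 2P − Q) − ¼ ln(1 − 2Q).
1 − 2P − Q = 0.671981, giving −½ ln(0.671981) = 0.198763.
1 − 2Q = 0.471526, giving −¼ ln(0.471526) = 0.187945.
d = 0.198763 + 0.187945 = 0.386708.

0.3867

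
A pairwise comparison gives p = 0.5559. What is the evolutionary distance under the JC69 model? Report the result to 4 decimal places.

d = −(3/4) ln(1 − 4p/3) = −0.75 ln(1 − 0.7412) = −0.75 ln(0.2588)
  = −0.75 × (-1.351700) = 1.013775 substitutions/site.

1.0138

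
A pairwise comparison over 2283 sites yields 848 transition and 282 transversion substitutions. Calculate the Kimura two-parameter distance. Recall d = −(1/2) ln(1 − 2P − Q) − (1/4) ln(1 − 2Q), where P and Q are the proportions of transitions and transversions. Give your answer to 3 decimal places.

P = 848/2283 ≈ 0.371441 and Q = 282/2283 ≈ 0.123522.
Under the Kimura two-parameter model, d = −½ ln(1 − 2P − Q) − ¼ ln(1 − 2Q).
1 − 2P − Q = 0.133596, giving −½ ln(0.133596) = 1.006467.
1 − 2Q = 0.752956, giving −¼ ln(0.752956) = 0.070937.
d = 1.006467 + 0.070937 = 1.077404.

1.077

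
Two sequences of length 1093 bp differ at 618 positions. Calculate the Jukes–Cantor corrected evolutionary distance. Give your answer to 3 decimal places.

1.051

p = 618/1093 ≈ 0.565416.
d = −(3/4) ln(1 − 4p/3) = −0.75 ln(1 − 0.753888) = −0.75 ln(0.246112)
  = −0.75 × (-1.401969) = 1.051477 substitutions/site.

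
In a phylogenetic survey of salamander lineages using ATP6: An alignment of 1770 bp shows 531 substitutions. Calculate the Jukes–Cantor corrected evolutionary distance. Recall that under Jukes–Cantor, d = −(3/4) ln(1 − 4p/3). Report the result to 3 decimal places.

p = 531/1770 = 0.3.
d = −(3/4) ln(1 − 4p/3) = −0.75 ln(1 − 0.4) = −0.75 ln(0.6)
  = −0.75 × (-0.510826) = 0.383120 substitutions/site.

0.383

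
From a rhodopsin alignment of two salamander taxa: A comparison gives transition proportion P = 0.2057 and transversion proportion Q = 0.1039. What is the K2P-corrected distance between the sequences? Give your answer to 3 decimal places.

Under the Kimura two-parameter model, d = −½ ln(1 − 2P − Q) − ¼ ln(1 − 2Q).
1 − 2P − Q = 0.4847, giving −½ ln(0.4847) = 0.362113.
1 − 2Q = 0.7922, giving −¼ ln(0.7922) = 0.058235.
d = 0.362113 + 0.058235 = 0.420348.

0.420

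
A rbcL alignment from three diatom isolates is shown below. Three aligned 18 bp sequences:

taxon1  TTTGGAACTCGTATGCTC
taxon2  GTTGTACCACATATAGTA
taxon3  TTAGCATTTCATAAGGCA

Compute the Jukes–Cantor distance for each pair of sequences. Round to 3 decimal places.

taxon1–taxon2: 8/18 sites differ → p ≈ 0.444444, d = −0.75 ln(1 − 0.592592) = 0.673455 ≈ 0.673.
taxon1–taxon3: 9/18 sites differ → p = 0.5, d = −0.75 ln(1 − 0.666667) = 0.823960 ≈ 0.824.
taxon2–taxon3: 9/18 sites differ → p = 0.5, d = −0.75 ln(1 − 0.666667) = 0.823960 ≈ 0.824.

d(taxon1,taxon2) = 0.673, d(taxon1,taxon3) = 0.824, d(taxon2,taxon3) = 0.824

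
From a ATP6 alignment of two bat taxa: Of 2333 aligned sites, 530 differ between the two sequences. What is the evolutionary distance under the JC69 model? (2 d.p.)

p = 530/2333 ≈ 0.227175.
d = −(3/4) ln(1 − 4p/3) = −0.75 ln(1 − 0.3029) = −0.75 ln(0.6971)
  = −0.75 × (-0.360826) = 0.270620 substitutions/site.

0.27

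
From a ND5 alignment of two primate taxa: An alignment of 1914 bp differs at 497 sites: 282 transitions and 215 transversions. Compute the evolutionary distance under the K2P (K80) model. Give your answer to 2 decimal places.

P = 282/1914 ≈ 0.147335 and Q = 215/1914 ≈ 0.11233.
Under the Kimura two-parameter model, d = −½ ln(1 − 2P − Q) − ¼ ln(1 − 2Q).
1 − 2P − Q = 0.593, giving −½ ln(0.593) = 0.261280.
1 − 2Q = 0.77534, giving −¼ ln(0.77534) = 0.063613.
d = 0.261280 + 0.063613 = 0.324893.

0.32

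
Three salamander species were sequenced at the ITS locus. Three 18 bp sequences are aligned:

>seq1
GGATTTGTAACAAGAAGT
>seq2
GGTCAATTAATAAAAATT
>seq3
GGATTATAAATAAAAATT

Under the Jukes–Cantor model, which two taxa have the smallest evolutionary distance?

seq2 and seq3

seq1–seq2: 8/18 differ, p = 0.444, d = 0.673.
seq1–seq3: 6/18 differ, p = 0.333, d = 0.441.
seq2–seq3: 4/18 differ, p = 0.222, d = 0.264.
The smallest distance is between seq2 and seq3.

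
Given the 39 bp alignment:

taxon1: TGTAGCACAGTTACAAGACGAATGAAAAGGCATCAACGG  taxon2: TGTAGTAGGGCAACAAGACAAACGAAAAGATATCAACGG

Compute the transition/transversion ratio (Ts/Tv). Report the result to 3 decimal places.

Transitions are A↔G and C↔T; transversions are all other mismatches.
Transitions: 7. Transversions: 2.
R = 7/2 = 3.500.

3.500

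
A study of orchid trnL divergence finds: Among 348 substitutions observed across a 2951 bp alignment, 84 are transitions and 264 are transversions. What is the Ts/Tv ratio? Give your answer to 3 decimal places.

0.318

R = 84/264 = 0.318181… ≈ 0.318 (to 3 d.p.).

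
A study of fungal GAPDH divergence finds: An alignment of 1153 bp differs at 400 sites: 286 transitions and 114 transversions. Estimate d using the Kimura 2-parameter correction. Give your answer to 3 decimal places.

0.507

P = 286/1153 ≈ 0.248049 and Q = 114/1153 ≈ 0.098873.
Under the Kimura two-parameter model, d = −½ ln(1 − 2P − Q) − ¼ ln(1 − 2Q).
1 − 2P − Q = 0.405029, giving −½ ln(0.405029) = 0.451898.
1 − 2Q = 0.802254, giving −¼ ln(0.802254) = 0.055083.
d = 0.451898 + 0.055083 = 0.506981.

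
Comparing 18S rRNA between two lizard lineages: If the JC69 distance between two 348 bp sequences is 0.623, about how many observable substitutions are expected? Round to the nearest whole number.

Invert JC69: p = (3/4)(1 − e^(−4d/3)) = 0.75 × (1 − e^(-0.830667)) = 0.75 × (1 − 0.435759) = 0.423181.
Expected differing sites = pL ≈ 0.423181 × 348 = 147.266988 ≈ 147.

147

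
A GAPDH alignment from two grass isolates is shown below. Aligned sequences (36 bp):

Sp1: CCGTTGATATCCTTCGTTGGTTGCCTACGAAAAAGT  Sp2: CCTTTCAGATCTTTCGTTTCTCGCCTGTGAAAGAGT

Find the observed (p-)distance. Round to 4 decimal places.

The sequences differ at 10 of 36 positions (sites 3, 6, 8, 12, 19, 20, 22, 27, 28, 33).
p = 10/36 = 0.277777… ≈ 0.2778 (to 4 d.p.).

0.2778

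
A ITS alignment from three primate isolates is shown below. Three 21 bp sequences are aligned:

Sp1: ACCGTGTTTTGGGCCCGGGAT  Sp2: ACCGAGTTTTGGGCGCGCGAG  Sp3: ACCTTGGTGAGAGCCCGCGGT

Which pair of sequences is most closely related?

Sp1 and Sp2

Sp1–Sp2: 4/21 differ, p = 0.190, d = 0.220.
Sp1–Sp3: 7/21 differ, p = 0.333, d = 0.441.
Sp2–Sp3: 9/21 differ, p = 0.429, d = 0.635.
The smallest distance is between Sp1 and Sp2.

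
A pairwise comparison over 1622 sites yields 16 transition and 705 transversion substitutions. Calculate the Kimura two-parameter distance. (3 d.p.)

P = 16/1622 ≈ 0.009864 and Q = 705/1622 ≈ 0.434649.
Under the Kimura two-parameter model, d = −½ ln(1 − 2P − Q) − ¼ ln(1 − 2Q).
1 − 2P − Q = 0.545623, giving −½ ln(0.545623) = 0.302914.
1 − 2Q = 0.130702, giving −¼ ln(0.130702) = 0.508709.
d = 0.302914 + 0.508709 = 0.811623.

0.812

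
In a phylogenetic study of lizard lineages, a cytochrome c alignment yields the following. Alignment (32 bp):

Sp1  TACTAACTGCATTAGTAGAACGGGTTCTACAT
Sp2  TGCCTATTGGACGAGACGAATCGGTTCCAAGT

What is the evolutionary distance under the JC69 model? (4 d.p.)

The sequences differ at 14 of 32 sites, so p = 14/32 = 0.4375.
d = −(3/4) ln(1 − 4p/3) = −0.75 ln(1 − 0.583333) = −0.75 ln(0.416667)
  = −0.75 × (-0.875468) = 0.656601 substitutions/site.

0.6566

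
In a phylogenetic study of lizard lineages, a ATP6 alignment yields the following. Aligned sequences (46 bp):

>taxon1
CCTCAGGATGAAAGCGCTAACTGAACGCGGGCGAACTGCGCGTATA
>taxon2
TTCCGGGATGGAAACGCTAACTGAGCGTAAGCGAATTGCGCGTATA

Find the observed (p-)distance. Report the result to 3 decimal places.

The sequences differ at 11 of 46 positions.
p = 11/46 = 0.239130… ≈ 0.239 (to 3 d.p.).

0.239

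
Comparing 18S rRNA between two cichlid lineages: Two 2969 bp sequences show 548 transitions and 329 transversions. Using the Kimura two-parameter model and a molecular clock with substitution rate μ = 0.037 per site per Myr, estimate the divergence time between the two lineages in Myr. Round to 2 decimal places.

P = 548/2969 ≈ 0.184574 and Q = 329/2969 ≈ 0.110812.
Under the Kimura two-parameter model, d = −½ ln(1 − 2P − Q) − ¼ ln(1 − 2Q).
1 − 2P − Q = 0.52004, giving −½ ln(0.52004) = 0.326925.
1 − 2Q = 0.778376, giving −¼ ln(0.778376) = 0.062636.
d = 0.326925 + 0.062636 = 0.389561.
Under a molecular clock d = 2μt, so t = d/(2μ) = 0.389561 / (2 × 0.037) = 5.26 Myr.

5.26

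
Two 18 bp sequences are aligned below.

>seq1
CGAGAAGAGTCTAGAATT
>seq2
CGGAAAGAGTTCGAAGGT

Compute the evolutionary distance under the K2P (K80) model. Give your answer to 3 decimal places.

0.925

Of 18 sites, 7 differences are transitions and 1 are transversions, so P = 7/18 ≈ 0.388889 and Q = 1/18 ≈ 0.055556.
Under the Kimura two-parameter model, d = −½ ln(1 − 2P − Q) − ¼ ln(1 − 2Q).
1 − 2P − Q = 0.166666, giving −½ ln(0.166666) = 0.895882.
1 − 2Q = 0.888888, giving −¼ ln(0.888888) = 0.029446.
d = 0.895882 + 0.029446 = 0.925328.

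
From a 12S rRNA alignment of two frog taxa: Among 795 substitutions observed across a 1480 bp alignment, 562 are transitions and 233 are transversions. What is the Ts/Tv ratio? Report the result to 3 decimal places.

R = 562/233 = 2.412017… ≈ 2.412 (to 3 d.p.).

2.412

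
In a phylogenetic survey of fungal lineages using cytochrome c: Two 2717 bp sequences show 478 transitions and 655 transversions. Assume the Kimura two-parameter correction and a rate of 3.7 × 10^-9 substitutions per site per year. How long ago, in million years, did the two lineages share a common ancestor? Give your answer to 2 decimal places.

P = 478/2717 ≈ 0.175929 and Q = 655/2717 ≈ 0.241075.
Under the Kimura two-parameter model, d = −½ ln(1 − 2P − Q) − ¼ ln(1 − 2Q).
1 − 2P − Q = 0.407067, giving −½ ln(0.407067) = 0.449389.
1 − 2Q = 0.51785, giving −¼ ln(0.51785) = 0.164517.
d = 0.449389 + 0.164517 = 0.613906.
Under a molecular clock d = 2μt, so t = d/(2μ) = 0.613906 / (2 × 3.7 × 10^-9) = 82.96 million years.

82.96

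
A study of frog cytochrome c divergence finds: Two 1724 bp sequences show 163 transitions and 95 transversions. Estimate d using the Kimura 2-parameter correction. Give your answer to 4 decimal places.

P = 163/1724 ≈ 0.094548 and Q = 95/1724 ≈ 0.055104.
Under the Kimura two-parameter model, d = −½ ln(1 − 2P − Q) − ¼ ln(1 − 2Q).
1 − 2P − Q = 0.7558, giving −½ ln(0.7558) = 0.139989.
1 − 2Q = 0.889792, giving −¼ ln(0.889792) = 0.029192.
d = 0.139989 + 0.029192 = 0.169181.

0.1692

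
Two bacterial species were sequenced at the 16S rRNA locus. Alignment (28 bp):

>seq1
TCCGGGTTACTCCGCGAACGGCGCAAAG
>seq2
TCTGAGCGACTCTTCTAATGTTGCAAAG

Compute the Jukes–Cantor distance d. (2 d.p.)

The sequences differ at 10 of 28 sites (3, 5, 7, 8, 13, 14, 16, 19, 21, 22), so p = 10/28 ≈ 0.357143.
d = −(3/4) ln(1 − 4p/3) = −0.75 ln(1 − 0.476191) = −0.75 ln(0.523809)
  = −0.75 × (-0.646628) = 0.484971 substitutions/site.

0.48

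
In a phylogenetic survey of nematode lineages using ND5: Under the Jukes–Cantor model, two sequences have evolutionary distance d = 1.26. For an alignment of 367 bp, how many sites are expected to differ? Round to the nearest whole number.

Invert JC69: p = (3/4)(1 − e^(−4d/3)) = 0.75 × (1 − e^(-1.68)) = 0.75 × (1 − 0.186374) = 0.610220.
Expected differing sites = pL ≈ 0.610220 × 367 = 223.95074 ≈ 224.

224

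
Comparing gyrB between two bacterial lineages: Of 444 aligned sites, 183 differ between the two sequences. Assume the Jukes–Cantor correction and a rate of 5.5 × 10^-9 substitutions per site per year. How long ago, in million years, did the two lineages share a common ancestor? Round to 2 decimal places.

p = 183/444 ≈ 0.412162.
d = −(3/4) ln(1 − 4p/3) = −0.75 ln(1 − 0.549549) = −0.75 ln(0.450451)
  = −0.75 × (-0.797506) = 0.598130 substitutions/site.
Under a molecular clock d = 2μt, so t = d/(2μ) = 0.598130 / (2 × 5.5 × 10^-9) = 54.38 million years.

54.38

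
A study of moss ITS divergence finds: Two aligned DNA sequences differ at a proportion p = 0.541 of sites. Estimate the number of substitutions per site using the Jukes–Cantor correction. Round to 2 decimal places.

d = −(3/4) ln(1 − 4p/3) = −0.75 ln(1 − 0.721333) = −0.75 ln(0.278667)
  = −0.75 × (-1.277738) = 0.958304 substitutions/site.

0.96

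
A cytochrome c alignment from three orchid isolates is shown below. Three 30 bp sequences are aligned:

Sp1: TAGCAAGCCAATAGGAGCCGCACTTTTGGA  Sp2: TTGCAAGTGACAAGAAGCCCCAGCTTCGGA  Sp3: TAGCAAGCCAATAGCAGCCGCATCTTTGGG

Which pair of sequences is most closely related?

Sp1–Sp2: 10/30 differ, p = 0.333, d = 0.441.
Sp1–Sp3: 4/30 differ, p = 0.133, d = 0.147.
Sp2–Sp3: 10/30 differ, p = 0.333, d = 0.441.
The smallest distance is between Sp1 and Sp3.

Sp1 and Sp3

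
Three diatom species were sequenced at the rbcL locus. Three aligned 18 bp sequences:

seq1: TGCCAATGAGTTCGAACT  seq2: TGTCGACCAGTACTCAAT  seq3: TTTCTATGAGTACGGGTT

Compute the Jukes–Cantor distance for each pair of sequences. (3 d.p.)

seq1–seq2: 8/18 sites differ → p ≈ 0.444444, d = −0.75 ln(1 − 0.592592) = 0.673455 ≈ 0.673.
seq1–seq3: 7/18 sites differ → p ≈ 0.388889, d = −0.75 ln(1 − 0.518519) = 0.548166 ≈ 0.548.
seq2–seq3: 8/18 sites differ → p ≈ 0.444444, d = −0.75 ln(1 − 0.592592) = 0.673455 ≈ 0.673.

d(seq1,seq2) = 0.673, d(seq1,seq3) = 0.548, d(seq2,seq3) = 0.673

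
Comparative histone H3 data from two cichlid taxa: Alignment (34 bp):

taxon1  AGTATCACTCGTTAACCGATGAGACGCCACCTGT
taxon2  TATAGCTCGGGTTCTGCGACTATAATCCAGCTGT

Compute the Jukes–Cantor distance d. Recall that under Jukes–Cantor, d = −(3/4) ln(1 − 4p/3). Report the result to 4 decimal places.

The sequences differ at 15 of 34 sites, so p = 15/34 ≈ 0.441176.
d = −(3/4) ln(1 − 4p/3) = −0.75 ln(1 − 0.588235) = −0.75 ln(0.411765)
  = −0.75 × (-0.887302) = 0.665477 substitutions/site.

0.6655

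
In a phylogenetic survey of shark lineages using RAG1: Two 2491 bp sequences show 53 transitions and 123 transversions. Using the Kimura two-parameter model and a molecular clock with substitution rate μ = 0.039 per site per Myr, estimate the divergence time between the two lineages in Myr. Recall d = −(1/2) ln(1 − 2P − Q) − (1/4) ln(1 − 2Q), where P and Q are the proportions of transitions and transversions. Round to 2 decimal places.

P = 53/2491 ≈ 0.021277 and Q = 123/2491 ≈ 0.049378.
Under the Kimura two-parameter model, d = −½ ln(1 − 2P − Q) − ¼ ln(1 − 2Q).
1 − 2P − Q = 0.908068, giving −½ ln(0.908068) = 0.048218.
1 − 2Q = 0.901244, giving −¼ ln(0.901244) = 0.025995.
d = 0.048218 + 0.025995 = 0.074213.
Under a molecular clock d = 2μt, so t = d/(2μ) = 0.074213 / (2 × 0.039) = 0.95 Myr.

0.95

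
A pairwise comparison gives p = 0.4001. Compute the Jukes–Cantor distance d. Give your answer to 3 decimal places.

0.572

d = −(3/4) ln(1 − 4p/3) = −0.75 ln(1 − 0.533467) = −0.75 ln(0.466533)
  = −0.75 × (-0.762427) = 0.571820 substitutions/site.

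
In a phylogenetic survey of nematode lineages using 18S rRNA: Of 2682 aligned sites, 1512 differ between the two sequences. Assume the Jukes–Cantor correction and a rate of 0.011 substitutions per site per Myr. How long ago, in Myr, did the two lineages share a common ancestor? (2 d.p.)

47.49

p = 1512/2682 ≈ 0.563758.
d = −(3/4) ln(1 − 4p/3) = −0.75 ln(1 − 0.751677) = −0.75 ln(0.248323)
  = −0.75 × (-1.393025) = 1.044769 substitutions/site.
Under a molecular clock d = 2μt, so t = d/(2μ) = 1.044769 / (2 × 0.011) = 47.49 Myr.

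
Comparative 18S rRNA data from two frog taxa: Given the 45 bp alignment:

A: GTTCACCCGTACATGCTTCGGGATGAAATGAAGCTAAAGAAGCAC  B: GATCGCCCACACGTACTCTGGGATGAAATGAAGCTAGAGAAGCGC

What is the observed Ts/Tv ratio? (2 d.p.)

Transitions are A↔G and C↔T; transversions are all other mismatches.
Transitions: 9. Transversions: 1.
R = 9/1 = 9.00.

9.00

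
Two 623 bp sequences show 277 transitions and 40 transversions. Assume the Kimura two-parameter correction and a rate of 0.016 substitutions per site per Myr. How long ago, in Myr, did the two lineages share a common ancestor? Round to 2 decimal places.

P = 277/623 ≈ 0.444623 and Q = 40/623 ≈ 0.064205.
Under the Kimura two-parameter model, d = −½ ln(1 − 2P − Q) − ¼ ln(1 − 2Q).
1 − 2P − Q = 0.046549, giving −½ ln(0.046549) = 1.533625.
1 − 2Q = 0.87159, giving −¼ ln(0.87159) = 0.034359.
d = 1.533625 + 0.034359 = 1.567984.
Under a molecular clock d = 2μt, so t = d/(2μ) = 1.567984 / (2 × 0.016) = 49.00 Myr.

49.00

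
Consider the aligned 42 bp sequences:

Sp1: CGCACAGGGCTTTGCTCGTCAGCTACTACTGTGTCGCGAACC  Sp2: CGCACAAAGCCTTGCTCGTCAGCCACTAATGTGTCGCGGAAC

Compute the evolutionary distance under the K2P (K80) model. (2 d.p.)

Of 42 sites, 5 differences are transitions and 2 are transversions, so P = 5/42 ≈ 0.119048 and Q = 2/42 ≈ 0.047619.
Under the Kimura two-parameter model, d = −½ ln(1 − 2P − Q) − ¼ ln(1 − 2Q).
1 − 2P − Q = 0.714285, giving −½ ln(0.714285) = 0.168237.
1 − 2Q = 0.904762, giving −¼ ln(0.904762) = 0.025021.
d = 0.168237 + 0.025021 = 0.193258.

0.19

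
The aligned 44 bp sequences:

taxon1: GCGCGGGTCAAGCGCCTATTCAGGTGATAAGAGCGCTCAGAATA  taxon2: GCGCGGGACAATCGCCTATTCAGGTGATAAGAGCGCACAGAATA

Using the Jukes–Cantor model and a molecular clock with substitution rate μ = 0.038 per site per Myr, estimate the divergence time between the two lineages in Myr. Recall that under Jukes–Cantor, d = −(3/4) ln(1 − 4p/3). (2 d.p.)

0.94

The sequences differ at 3 of 44 sites (8, 12, 37), so p = 3/44 ≈ 0.068182.
d = −(3/4) ln(1 − 4p/3) = −0.75 ln(1 − 0.090909) = −0.75 ln(0.909091)
  = −0.75 × (-0.095310) = 0.071483 substitutions/site.
Under a molecular clock d = 2μt, so t = d/(2μ) = 0.071483 / (2 × 0.038) = 0.94 Myr.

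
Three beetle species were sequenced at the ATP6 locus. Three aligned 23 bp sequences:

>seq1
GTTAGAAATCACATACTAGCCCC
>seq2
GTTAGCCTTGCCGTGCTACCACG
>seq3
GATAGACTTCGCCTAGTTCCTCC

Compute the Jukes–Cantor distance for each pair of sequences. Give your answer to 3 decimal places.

seq1–seq2: 10/23 sites differ → p ≈ 0.434783, d = −0.75 ln(1 − 0.579711) = 0.650110 ≈ 0.650.
seq1–seq3: 9/23 sites differ → p ≈ 0.391304, d = −0.75 ln(1 − 0.521739) = 0.553199 ≈ 0.553.
seq2–seq3: 10/23 sites differ → p ≈ 0.434783, d = −0.75 ln(1 − 0.579711) = 0.650110 ≈ 0.650.

d(seq1,seq2) = 0.650, d(seq1,seq3) = 0.553, d(seq2,seq3) = 0.650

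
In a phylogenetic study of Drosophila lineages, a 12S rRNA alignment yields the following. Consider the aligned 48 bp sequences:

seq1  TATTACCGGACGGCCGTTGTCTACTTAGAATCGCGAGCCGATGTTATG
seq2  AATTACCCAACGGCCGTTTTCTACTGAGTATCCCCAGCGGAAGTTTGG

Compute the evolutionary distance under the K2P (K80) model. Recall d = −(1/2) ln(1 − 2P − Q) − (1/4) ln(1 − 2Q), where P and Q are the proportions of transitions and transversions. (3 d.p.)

0.311

Of 48 sites, 1 differences are transitions and 11 are transversions, so P = 1/48 ≈ 0.020833 and Q = 11/48 ≈ 0.229167.
Under the Kimura two-parameter model, d = −½ ln(1 − 2P − Q) − ¼ ln(1 − 2Q).
1 − 2P − Q = 0.729167, giving −½ ln(0.729167) = 0.157926.
1 − 2Q = 0.541666, giving −¼ ln(0.541666) = 0.153276.
d = 0.157926 + 0.153276 = 0.311202.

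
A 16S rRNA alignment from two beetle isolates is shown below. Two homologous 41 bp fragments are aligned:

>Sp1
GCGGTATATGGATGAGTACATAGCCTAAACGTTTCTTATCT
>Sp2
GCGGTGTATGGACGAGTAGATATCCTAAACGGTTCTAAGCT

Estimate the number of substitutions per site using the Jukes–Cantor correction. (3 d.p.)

0.194

The sequences differ at 7 of 41 sites (6, 13, 19, 23, 32, 37, 39), so p = 7/41 ≈ 0.170732.
d = −(3/4) ln(1 − 4p/3) = −0.75 ln(1 − 0.227643) = −0.75 ln(0.772357)
  = −0.75 × (-0.258308) = 0.193731 substitutions/site.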